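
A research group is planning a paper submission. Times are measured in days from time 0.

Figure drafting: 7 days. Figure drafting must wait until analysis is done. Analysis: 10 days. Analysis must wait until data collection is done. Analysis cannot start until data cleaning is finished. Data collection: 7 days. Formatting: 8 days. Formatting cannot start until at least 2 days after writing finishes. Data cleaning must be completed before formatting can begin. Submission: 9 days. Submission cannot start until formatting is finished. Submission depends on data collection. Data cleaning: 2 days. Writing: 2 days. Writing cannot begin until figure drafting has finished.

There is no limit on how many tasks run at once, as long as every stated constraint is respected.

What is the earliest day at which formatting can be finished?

Data cleaning can start immediately at day 0; it finishes at day 2.
Data collection can start immediately at day 0; it finishes at day 7.
For analysis: data collection (finishes day 7); data cleaning (finishes day 2). Taking the maximum gives a start of day 7, and it finishes at 7 + 10 = day 17.
Figure drafting cannot begin until analysis (finishes day 17). It runs from day 17 to 17 + 7 = day 24.
Writing waits on figure drafting (finishes day 24), so it starts at day 24 and finishes at 24 + 2 = day 26.
Formatting has to wait for writing (finishes day 26, plus 2-day gap → day 28); data cleaning (finishes day 2). The latest of these is day 28, so formatting runs day 28 to 28 + 8 = day 36.

36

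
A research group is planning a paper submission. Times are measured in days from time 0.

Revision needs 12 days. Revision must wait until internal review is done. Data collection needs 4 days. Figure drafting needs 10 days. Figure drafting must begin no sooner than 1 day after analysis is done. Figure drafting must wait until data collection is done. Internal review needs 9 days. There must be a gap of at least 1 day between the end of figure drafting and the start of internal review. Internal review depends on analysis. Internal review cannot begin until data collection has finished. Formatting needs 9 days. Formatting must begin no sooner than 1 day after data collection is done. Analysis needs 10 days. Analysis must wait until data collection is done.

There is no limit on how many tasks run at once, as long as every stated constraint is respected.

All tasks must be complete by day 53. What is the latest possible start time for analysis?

Nothing follows revision; the deadline of day 53 is its only limit. It must start by 53 − 12 = day 41.
Internal review has to be done before revision (must start by day 41). That means finishing by day 41, i.e. starting by 41 − 9 = day 32.
Figure drafting feeds into internal review (must start by day 32, minus 1-day gap → day 31); so figure drafting must finish by day 31 and therefore start by day 21.
Analysis feeds figure drafting (must start by day 21, minus 1-day gap → day 20); internal review (must start by day 32). Taking the minimum, analysis must finish by day 20 and start by 20 − 10 = day 10.

10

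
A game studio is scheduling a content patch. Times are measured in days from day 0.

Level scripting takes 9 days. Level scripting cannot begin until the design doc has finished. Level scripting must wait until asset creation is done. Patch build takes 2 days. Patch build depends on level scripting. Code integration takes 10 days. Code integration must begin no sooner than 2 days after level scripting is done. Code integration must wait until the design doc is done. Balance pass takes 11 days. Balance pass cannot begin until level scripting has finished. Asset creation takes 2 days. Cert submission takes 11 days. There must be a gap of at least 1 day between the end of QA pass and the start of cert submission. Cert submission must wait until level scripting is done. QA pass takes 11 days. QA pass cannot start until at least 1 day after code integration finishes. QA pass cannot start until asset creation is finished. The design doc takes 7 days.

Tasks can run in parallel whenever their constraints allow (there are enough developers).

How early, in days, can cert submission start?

41

Asset creation can start immediately at day 0; it finishes at day 2.
The design doc can start immediately at day 0; it finishes at day 7.
For level scripting: the design doc (finishes day 7); asset creation (finishes day 2). Taking the maximum gives a start of day 7, and it finishes at 7 + 9 = day 16.
Code integration has to wait for level scripting (finishes day 16, plus 2-day gap → day 18); the design doc (finishes day 7). The latest of these is day 18, so code integration runs day 18 to 18 + 10 = day 28.
QA pass cannot start until code integration (finishes day 28, plus 1-day gap → day 29); asset creation (finishes day 2). The controlling bound is day 29, so QA pass finishes at 29 + 11 = day 40.
Cert submission waits on QA pass (finishes day 40, plus 1-day gap → day 41); level scripting (finishes day 16). The latest of these is day 41, which is the earliest cert submission can start.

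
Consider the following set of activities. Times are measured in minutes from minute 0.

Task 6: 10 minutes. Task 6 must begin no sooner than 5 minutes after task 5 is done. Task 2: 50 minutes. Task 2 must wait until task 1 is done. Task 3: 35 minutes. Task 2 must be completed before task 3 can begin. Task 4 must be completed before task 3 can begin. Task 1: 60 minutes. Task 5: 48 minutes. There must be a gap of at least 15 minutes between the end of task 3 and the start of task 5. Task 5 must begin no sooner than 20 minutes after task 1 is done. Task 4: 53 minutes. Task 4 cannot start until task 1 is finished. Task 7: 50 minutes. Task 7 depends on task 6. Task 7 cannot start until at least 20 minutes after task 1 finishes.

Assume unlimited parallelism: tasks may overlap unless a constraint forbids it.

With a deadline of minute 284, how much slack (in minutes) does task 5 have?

8

Nothing blocks task 1, so it runs from minute 0 to minute 60.
Task 4 waits on task 1 (finishes minute 60), so it starts at minute 60 and finishes at 60 + 53 = minute 113.
After task 1 (finishes minute 60), task 2 can start at minute 60 and finishes at minute 110.
Task 3 has to wait for task 2 (finishes minute 110); task 4 (finishes minute 113). The latest of these is minute 113, so task 3 runs minute 113 to 113 + 35 = minute 148.
Task 5 cannot start until task 3 (finishes minute 148, plus 15-minute gap → minute 163); task 1 (finishes minute 60, plus 20-minute gap → minute 80). The controlling bound is minute 163, so task 5 finishes at 163 + 48 = minute 211.

Working backward from the deadline:
Nothing follows task 7; the deadline of minute 284 is its only limit. It must start by 284 − 50 = minute 234.
Since task 7 (must start by minute 234) depends on it, task 6 must finish by minute 234. Backing off its 10-minute duration gives a latest start of minute 224.
Task 5 feeds into task 6 (must start by minute 224, minus 5-minute gap → minute 219); so task 5 must finish by minute 219 and therefore start by minute 171.
So task 5 can start as early as minute 163 and as late as minute 171, giving 171 − 163 = 8 minutes of slack.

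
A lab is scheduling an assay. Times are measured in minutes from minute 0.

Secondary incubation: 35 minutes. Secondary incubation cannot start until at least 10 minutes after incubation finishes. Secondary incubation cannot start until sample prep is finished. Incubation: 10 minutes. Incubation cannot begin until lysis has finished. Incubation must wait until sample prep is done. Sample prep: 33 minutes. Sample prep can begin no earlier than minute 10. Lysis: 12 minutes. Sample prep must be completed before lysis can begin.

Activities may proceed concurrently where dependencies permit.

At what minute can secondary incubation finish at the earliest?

After its own release at minute 10, sample prep can start at minute 10 and finishes at minute 43.
Lysis waits on sample prep (finishes minute 43), so it starts at minute 43 and finishes at 43 + 12 = minute 55.
Incubation needs all of lysis (finishes minute 55); sample prep (finishes minute 43). That puts its earliest start at minute 55; it finishes at 55 + 10 = minute 65.
Secondary incubation has to wait for incubation (finishes minute 65, plus 10-minute gap → minute 75); sample prep (finishes minute 43). The latest of these is minute 75, so secondary incubation runs minute 75 to 75 + 35 = minute 110.

110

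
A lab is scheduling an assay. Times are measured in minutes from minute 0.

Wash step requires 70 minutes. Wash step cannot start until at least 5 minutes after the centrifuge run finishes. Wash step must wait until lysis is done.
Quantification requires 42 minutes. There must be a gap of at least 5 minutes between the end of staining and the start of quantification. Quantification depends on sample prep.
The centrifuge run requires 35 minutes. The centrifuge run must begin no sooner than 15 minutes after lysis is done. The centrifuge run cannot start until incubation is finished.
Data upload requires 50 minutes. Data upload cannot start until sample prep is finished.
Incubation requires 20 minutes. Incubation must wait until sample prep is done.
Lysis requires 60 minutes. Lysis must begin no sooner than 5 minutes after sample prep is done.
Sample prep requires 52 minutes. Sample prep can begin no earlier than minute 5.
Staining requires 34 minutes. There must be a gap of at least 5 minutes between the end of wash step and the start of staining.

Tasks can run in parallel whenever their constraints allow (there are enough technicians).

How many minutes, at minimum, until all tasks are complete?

333

Sample prep waits on its own release at minute 5, so it starts at minute 5 and finishes at 5 + 52 = minute 57.
Data upload cannot begin until sample prep (finishes minute 57). It runs from minute 57 to 57 + 50 = minute 107.
After sample prep (finishes minute 57), incubation can start at minute 57 and finishes at minute 77.
Lysis waits on sample prep (finishes minute 57, plus 5-minute gap → minute 62), so it starts at minute 62 and finishes at 62 + 60 = minute 122.
The centrifuge run has to wait for lysis (finishes minute 122, plus 15-minute gap → minute 137); incubation (finishes minute 77). The latest of these is minute 137, so the centrifuge run runs minute 137 to 137 + 35 = minute 172.
For wash step: the centrifuge run (finishes minute 172, plus 5-minute gap → minute 177); lysis (finishes minute 122). Taking the maximum gives a start of minute 177, and it finishes at 177 + 70 = minute 247.
Staining waits on wash step (finishes minute 247, plus 5-minute gap → minute 252), so it starts at minute 252 and finishes at 252 + 34 = minute 286.
Quantification needs all of staining (finishes minute 286, plus 5-minute gap → minute 291); sample prep (finishes minute 57). That puts its earliest start at minute 291; it finishes at 291 + 42 = minute 333.
All tasks are finished once the last one completes. Finish times: Sample prep at 57, Lysis at 122, Incubation at 77, The centrifuge run at 172, Wash step at 247, Staining at 286, Quantification at 333, Data upload at 107. The latest is minute 333.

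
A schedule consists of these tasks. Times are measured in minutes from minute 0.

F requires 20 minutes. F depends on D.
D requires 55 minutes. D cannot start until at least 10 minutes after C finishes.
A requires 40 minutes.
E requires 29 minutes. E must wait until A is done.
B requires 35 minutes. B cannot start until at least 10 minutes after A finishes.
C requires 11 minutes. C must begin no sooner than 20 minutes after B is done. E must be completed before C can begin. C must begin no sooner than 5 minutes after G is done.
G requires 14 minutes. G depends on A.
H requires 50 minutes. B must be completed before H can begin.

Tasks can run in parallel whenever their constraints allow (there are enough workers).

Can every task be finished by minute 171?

A can start immediately at minute 0; it finishes at minute 40.
After A (finishes minute 40), G can start at minute 40 and finishes at minute 54.
E waits on A (finishes minute 40), so it starts at minute 40 and finishes at 40 + 29 = minute 69.
After A (finishes minute 40, plus 10-minute gap → minute 50), B can start at minute 50 and finishes at minute 85.
H waits on B (finishes minute 85), so it starts at minute 85 and finishes at 85 + 50 = minute 135.
C needs all of B (finishes minute 85, plus 20-minute gap → minute 105); E (finishes minute 69); G (finishes minute 54, plus 5-minute gap → minute 59). That puts its earliest start at minute 105; it finishes at 105 + 11 = minute 116.
D cannot begin until C (finishes minute 116, plus 10-minute gap → minute 126). It runs from minute 126 to 126 + 55 = minute 181.
F waits on D (finishes minute 181), so it starts at minute 181 and finishes at 181 + 20 = minute 201.
The earliest everything can be done is minute 201, which is after the deadline of 171, so it is not possible.

No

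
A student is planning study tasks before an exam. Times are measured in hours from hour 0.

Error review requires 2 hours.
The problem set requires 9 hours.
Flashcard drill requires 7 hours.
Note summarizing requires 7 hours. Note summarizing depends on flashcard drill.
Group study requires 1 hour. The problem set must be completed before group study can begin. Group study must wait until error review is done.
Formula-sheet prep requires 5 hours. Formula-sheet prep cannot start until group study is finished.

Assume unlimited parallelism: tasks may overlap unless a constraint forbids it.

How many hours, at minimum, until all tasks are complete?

15

Error review has no prerequisites, so it starts at hour 0 and finishes at hour 2.
Flashcard drill can start immediately at hour 0; it finishes at hour 7.
Note summarizing waits on flashcard drill (finishes hour 7), so it starts at hour 7 and finishes at 7 + 7 = hour 14.
Nothing blocks the problem set, so it runs from hour 0 to hour 9.
Group study needs all of the problem set (finishes hour 9); error review (finishes hour 2). That puts its earliest start at hour 9; it finishes at 9 + 1 = hour 10.
After group study (finishes hour 10), formula-sheet prep can start at hour 10 and finishes at hour 15.
All tasks are finished once the last one completes. Finish times: The problem set at 9, Flashcard drill at 7, Error review at 2, Group study at 10, Note summarizing at 14, Formula-sheet prep at 15. The latest is hour 15.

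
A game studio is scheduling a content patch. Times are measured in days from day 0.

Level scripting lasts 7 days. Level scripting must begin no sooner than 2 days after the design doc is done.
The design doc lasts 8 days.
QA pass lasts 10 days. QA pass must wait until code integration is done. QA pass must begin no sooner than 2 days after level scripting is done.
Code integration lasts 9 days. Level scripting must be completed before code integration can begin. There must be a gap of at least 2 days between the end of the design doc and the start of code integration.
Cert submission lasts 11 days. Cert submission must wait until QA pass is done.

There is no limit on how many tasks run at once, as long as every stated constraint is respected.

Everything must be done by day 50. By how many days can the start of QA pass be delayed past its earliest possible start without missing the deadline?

Nothing blocks the design doc, so it runs from day 0 to day 8.
Level scripting cannot begin until the design doc (finishes day 8, plus 2-day gap → day 10). It runs from day 10 to 10 + 7 = day 17.
For code integration: level scripting (finishes day 17); the design doc (finishes day 8, plus 2-day gap → day 10). Taking the maximum gives a start of day 17, and it finishes at 17 + 9 = day 26.
QA pass has to wait for code integration (finishes day 26); level scripting (finishes day 17, plus 2-day gap → day 19). The latest of these is day 26, so QA pass runs day 26 to 26 + 10 = day 36.

Working backward from the deadline:
Nothing follows cert submission; the deadline of day 50 is its only limit. It must start by 50 − 11 = day 39.
QA pass must finish before cert submission (must start by day 39). With a 10-day duration, QA pass must start by 39 − 10 = day 29.
So QA pass can start as early as day 26 and as late as day 29, giving 29 − 26 = 3 days of slack.

3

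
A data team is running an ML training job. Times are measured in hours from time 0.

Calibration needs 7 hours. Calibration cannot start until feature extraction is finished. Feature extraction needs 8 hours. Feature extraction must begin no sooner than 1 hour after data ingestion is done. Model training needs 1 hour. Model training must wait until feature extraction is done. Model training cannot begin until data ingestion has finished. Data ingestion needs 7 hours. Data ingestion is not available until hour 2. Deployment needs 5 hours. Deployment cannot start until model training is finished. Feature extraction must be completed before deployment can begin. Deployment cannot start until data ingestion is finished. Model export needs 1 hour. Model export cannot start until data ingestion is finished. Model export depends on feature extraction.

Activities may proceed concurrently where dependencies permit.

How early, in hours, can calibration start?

After its own release at hour 2, data ingestion can start at hour 2 and finishes at hour 9.
After data ingestion (finishes hour 9, plus 1-hour gap → hour 10), feature extraction can start at hour 10 and finishes at hour 18.
Calibration waits on feature extraction (finishes hour 18), so the earliest it can start is hour 18.

18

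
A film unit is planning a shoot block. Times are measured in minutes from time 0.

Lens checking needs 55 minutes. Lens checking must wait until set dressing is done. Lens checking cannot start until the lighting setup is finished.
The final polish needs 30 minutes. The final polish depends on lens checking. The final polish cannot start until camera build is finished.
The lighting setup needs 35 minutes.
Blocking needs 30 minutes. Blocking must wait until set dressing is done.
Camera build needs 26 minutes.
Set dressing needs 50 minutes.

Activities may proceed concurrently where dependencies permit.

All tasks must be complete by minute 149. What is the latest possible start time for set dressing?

14

The final polish has no dependents, so it just needs to finish by minute 149. Starting by 149 − 30 = minute 119 achieves that.
Lens checking has to be done before the final polish (must start by minute 119). That means finishing by minute 119, i.e. starting by 119 − 55 = minute 64.
To finish by minute 149, blocking (duration 30) must start no later than minute 119.
Set dressing feeds lens checking (must start by minute 64); blocking (must start by minute 119). Taking the minimum, set dressing must finish by minute 64 and start by 64 − 50 = minute 14.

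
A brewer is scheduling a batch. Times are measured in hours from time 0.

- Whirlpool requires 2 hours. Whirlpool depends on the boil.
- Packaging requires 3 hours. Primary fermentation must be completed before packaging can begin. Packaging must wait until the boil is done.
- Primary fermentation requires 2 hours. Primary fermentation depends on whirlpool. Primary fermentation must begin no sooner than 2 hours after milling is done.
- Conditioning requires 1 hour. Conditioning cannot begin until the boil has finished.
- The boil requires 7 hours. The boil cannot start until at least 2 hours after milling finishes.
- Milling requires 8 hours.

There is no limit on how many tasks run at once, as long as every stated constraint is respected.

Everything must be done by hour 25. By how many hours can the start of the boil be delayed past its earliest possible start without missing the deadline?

Milling has no prerequisites, so it starts at hour 0 and finishes at hour 8.
The boil waits on milling (finishes hour 8, plus 2-hour gap → hour 10), so it starts at hour 10 and finishes at 10 + 7 = hour 17.

Working backward from the deadline:
Packaging has no dependents, so it just needs to finish by hour 25. Starting by 25 − 3 = hour 22 achieves that.
Primary fermentation has to be done before packaging (must start by hour 22). That means finishing by hour 22, i.e. starting by 22 − 2 = hour 20.
Whirlpool feeds into primary fermentation (must start by hour 20); so whirlpool must finish by hour 20 and therefore start by hour 18.
Conditioning has no dependents, so it just needs to finish by hour 25. Starting by 25 − 1 = hour 24 achieves that.
The boil must finish in time for whirlpool (must start by hour 18); conditioning (must start by hour 24); packaging (must start by hour 22). The tightest is hour 18, so the boil must start by 18 − 7 = hour 11.
So the boil can start as early as hour 10 and as late as hour 11, giving 11 − 10 = 1 hour of slack.

1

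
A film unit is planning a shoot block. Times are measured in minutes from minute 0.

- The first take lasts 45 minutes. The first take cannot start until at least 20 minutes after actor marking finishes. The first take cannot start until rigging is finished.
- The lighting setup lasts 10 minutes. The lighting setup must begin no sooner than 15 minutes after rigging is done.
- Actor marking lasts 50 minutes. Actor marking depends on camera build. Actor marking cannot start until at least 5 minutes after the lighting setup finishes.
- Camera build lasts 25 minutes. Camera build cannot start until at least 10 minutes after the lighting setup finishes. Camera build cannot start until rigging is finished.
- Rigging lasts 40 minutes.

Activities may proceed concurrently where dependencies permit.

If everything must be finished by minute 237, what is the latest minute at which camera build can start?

The first take has no dependents, so it just needs to finish by minute 237. Starting by 237 − 45 = minute 192 achieves that.
Actor marking feeds into the first take (must start by minute 192, minus 20-minute gap → minute 172); so actor marking must finish by minute 172 and therefore start by minute 122.
Camera build has to be done before actor marking (must start by minute 122). That means finishing by minute 122, i.e. starting by 122 − 25 = minute 97.

97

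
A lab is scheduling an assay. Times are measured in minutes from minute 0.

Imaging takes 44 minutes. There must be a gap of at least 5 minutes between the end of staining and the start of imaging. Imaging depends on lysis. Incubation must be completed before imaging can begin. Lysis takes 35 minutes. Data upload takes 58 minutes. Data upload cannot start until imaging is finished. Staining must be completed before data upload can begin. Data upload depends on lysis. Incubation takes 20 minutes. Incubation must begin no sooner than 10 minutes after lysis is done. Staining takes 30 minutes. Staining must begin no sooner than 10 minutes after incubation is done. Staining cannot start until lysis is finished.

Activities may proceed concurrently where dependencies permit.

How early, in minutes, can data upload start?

154

Lysis can start immediately at minute 0; it finishes at minute 35.
Incubation cannot begin until lysis (finishes minute 35, plus 10-minute gap → minute 45). It runs from minute 45 to 45 + 20 = minute 65.
Staining needs all of incubation (finishes minute 65, plus 10-minute gap → minute 75); lysis (finishes minute 35). That puts its earliest start at minute 75; it finishes at 75 + 30 = minute 105.
Imaging has to wait for staining (finishes minute 105, plus 5-minute gap → minute 110); lysis (finishes minute 35); incubation (finishes minute 65). The latest of these is minute 110, so imaging runs minute 110 to 110 + 44 = minute 154.
Data upload waits on imaging (finishes minute 154); staining (finishes minute 105); lysis (finishes minute 35). The latest of these is minute 154, which is the earliest data upload can start.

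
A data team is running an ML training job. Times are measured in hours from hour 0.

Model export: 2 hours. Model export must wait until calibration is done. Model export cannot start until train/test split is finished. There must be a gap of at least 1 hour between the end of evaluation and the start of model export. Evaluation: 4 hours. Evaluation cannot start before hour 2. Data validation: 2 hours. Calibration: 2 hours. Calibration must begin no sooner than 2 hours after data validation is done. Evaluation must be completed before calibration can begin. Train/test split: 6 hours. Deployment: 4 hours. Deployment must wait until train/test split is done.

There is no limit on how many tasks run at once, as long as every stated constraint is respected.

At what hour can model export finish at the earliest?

After its own release at hour 2, evaluation can start at hour 2 and finishes at hour 6.
Nothing blocks train/test split, so it runs from hour 0 to hour 6.
Data validation has no prerequisites, so it starts at hour 0 and finishes at hour 2.
Calibration cannot start until data validation (finishes hour 2, plus 2-hour gap → hour 4); evaluation (finishes hour 6). The controlling bound is hour 6, so calibration finishes at 6 + 2 = hour 8.
For model export: calibration (finishes hour 8); train/test split (finishes hour 6); evaluation (finishes hour 6, plus 1-hour gap → hour 7). Taking the maximum gives a start of hour 8, and it finishes at 8 + 2 = hour 10.

10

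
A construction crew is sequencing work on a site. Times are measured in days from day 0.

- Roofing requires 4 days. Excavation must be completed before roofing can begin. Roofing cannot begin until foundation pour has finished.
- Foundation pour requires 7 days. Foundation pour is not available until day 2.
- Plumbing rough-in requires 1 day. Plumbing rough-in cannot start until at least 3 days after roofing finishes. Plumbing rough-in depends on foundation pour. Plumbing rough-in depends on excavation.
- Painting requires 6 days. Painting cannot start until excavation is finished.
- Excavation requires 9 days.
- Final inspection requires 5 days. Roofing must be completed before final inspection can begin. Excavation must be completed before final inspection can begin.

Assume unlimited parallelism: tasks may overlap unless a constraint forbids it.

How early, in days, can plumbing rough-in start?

16

Foundation pour waits on its own release at day 2, so it starts at day 2 and finishes at 2 + 7 = day 9.
Excavation has no prerequisites, so it starts at day 0 and finishes at day 9.
For roofing: excavation (finishes day 9); foundation pour (finishes day 9). Taking the maximum gives a start of day 9, and it finishes at 9 + 4 = day 13.
Plumbing rough-in waits on roofing (finishes day 13, plus 3-day gap → day 16); foundation pour (finishes day 9); excavation (finishes day 9). The latest of these is day 16, which is the earliest plumbing rough-in can start.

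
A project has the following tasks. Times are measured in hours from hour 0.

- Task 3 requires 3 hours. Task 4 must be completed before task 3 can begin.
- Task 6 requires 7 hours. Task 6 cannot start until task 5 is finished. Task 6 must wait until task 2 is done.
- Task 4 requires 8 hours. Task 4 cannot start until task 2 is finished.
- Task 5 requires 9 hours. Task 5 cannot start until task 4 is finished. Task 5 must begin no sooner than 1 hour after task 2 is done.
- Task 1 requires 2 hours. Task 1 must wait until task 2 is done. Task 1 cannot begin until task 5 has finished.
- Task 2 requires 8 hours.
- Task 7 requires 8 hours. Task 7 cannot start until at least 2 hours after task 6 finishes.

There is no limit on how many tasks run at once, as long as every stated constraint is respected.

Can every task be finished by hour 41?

Task 2 has no prerequisites, so it starts at hour 0 and finishes at hour 8.
After task 2 (finishes hour 8), task 4 can start at hour 8 and finishes at hour 16.
Task 5 has to wait for task 4 (finishes hour 16); task 2 (finishes hour 8, plus 1-hour gap → hour 9). The latest of these is hour 16, so task 5 runs hour 16 to 16 + 9 = hour 25.
Task 6 cannot start until task 5 (finishes hour 25); task 2 (finishes hour 8). The controlling bound is hour 25, so task 6 finishes at 25 + 7 = hour 32.
Task 7 waits on task 6 (finishes hour 32, plus 2-hour gap → hour 34), so it starts at hour 34 and finishes at 34 + 8 = hour 42.
Task 1 has to wait for task 2 (finishes hour 8); task 5 (finishes hour 25). The latest of these is hour 25, so task 1 runs hour 25 to 25 + 2 = hour 27.
Task 3 cannot begin until task 4 (finishes hour 16). It runs from hour 16 to 16 + 3 = hour 19.
The earliest everything can be done is hour 42, which is after the deadline of 41, so it is not possible.

No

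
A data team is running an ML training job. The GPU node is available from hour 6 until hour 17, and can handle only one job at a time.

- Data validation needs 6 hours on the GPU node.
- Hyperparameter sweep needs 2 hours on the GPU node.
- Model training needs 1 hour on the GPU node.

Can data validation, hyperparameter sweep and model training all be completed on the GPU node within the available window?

The GPU node window is 17 − 6 = 11 hours.
Running back to back, the jobs need 6 + 2 + 1 = 9 hours on the GPU node.
Since 9 ≤ 11, they fit within the window.

Yes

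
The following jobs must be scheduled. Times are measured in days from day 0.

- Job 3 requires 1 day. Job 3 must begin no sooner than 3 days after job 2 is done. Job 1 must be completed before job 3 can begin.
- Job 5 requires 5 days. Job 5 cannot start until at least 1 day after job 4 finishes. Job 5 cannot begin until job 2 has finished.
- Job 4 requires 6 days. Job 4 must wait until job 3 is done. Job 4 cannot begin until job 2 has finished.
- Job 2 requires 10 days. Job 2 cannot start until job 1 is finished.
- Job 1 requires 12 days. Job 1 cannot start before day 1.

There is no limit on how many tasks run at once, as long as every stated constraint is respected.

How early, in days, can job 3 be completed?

Job 1 waits on its own release at day 1, so it starts at day 1 and finishes at 1 + 12 = day 13.
After job 1 (finishes day 13), job 2 can start at day 13 and finishes at day 23.
Job 3 cannot start until job 2 (finishes day 23, plus 3-day gap → day 26); job 1 (finishes day 13). The controlling bound is day 26, so job 3 finishes at 26 + 1 = day 27.

27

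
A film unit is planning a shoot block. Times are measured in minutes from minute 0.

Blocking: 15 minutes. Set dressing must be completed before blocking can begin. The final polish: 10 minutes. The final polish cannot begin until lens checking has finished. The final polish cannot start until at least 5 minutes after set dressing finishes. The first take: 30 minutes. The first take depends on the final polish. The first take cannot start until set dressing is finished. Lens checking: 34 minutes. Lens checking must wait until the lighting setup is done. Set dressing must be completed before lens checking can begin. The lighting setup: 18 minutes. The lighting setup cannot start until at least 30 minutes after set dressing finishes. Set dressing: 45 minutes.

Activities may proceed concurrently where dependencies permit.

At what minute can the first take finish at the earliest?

Set dressing has no prerequisites, so it starts at minute 0 and finishes at minute 45.
After set dressing (finishes minute 45, plus 30-minute gap → minute 75), the lighting setup can start at minute 75 and finishes at minute 93.
Lens checking cannot start until the lighting setup (finishes minute 93); set dressing (finishes minute 45). The controlling bound is minute 93, so lens checking finishes at 93 + 34 = minute 127.
The final polish cannot start until lens checking (finishes minute 127); set dressing (finishes minute 45, plus 5-minute gap → minute 50). The controlling bound is minute 127, so the final polish finishes at 127 + 10 = minute 137.
The first take cannot start until the final polish (finishes minute 137); set dressing (finishes minute 45). The controlling bound is minute 137, so the first take finishes at 137 + 30 = minute 167.

167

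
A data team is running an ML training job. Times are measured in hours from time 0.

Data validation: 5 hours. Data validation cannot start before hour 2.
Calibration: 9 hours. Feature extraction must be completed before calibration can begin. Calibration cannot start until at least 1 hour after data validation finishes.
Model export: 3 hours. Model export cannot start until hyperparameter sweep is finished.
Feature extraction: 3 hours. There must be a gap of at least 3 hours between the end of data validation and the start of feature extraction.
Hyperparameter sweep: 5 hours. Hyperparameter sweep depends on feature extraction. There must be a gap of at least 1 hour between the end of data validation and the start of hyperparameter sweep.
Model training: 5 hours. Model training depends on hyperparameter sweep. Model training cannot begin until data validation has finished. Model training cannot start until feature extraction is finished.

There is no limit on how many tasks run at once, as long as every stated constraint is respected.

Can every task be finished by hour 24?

Yes

Data validation waits on its own release at hour 2, so it starts at hour 2 and finishes at 2 + 5 = hour 7.
Feature extraction cannot begin until data validation (finishes hour 7, plus 3-hour gap → hour 10). It runs from hour 10 to 10 + 3 = hour 13.
Calibration cannot start until feature extraction (finishes hour 13); data validation (finishes hour 7, plus 1-hour gap → hour 8). The controlling bound is hour 13, so calibration finishes at 13 + 9 = hour 22.
Hyperparameter sweep has to wait for feature extraction (finishes hour 13); data validation (finishes hour 7, plus 1-hour gap → hour 8). The latest of these is hour 13, so hyperparameter sweep runs hour 13 to 13 + 5 = hour 18.
Model export cannot begin until hyperparameter sweep (finishes hour 18). It runs from hour 18 to 18 + 3 = hour 21.
Model training needs all of hyperparameter sweep (finishes hour 18); data validation (finishes hour 7); feature extraction (finishes hour 13). That puts its earliest start at hour 18; it finishes at 18 + 5 = hour 23.
Every task is finished by hour 23, which is no later than the deadline of 24, so the schedule is feasible.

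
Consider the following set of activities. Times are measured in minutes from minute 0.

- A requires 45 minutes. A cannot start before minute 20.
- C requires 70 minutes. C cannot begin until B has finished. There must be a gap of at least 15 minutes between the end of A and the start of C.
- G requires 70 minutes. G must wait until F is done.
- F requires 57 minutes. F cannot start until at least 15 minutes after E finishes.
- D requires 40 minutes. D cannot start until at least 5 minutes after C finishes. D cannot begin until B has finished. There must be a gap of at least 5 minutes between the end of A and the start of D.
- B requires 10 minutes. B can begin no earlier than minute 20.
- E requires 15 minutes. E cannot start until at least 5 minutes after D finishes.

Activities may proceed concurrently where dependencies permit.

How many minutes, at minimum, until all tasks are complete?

After its own release at minute 20, B can start at minute 20 and finishes at minute 30.
A cannot begin until its own release at minute 20. It runs from minute 20 to 20 + 45 = minute 65.
C has to wait for B (finishes minute 30); A (finishes minute 65, plus 15-minute gap → minute 80). The latest of these is minute 80, so C runs minute 80 to 80 + 70 = minute 150.
D needs all of C (finishes minute 150, plus 5-minute gap → minute 155); B (finishes minute 30); A (finishes minute 65, plus 5-minute gap → minute 70). That puts its earliest start at minute 155; it finishes at 155 + 40 = minute 195.
After D (finishes minute 195, plus 5-minute gap → minute 200), E can start at minute 200 and finishes at minute 215.
F waits on E (finishes minute 215, plus 15-minute gap → minute 230), so it starts at minute 230 and finishes at 230 + 57 = minute 287.
G waits on F (finishes minute 287), so it starts at minute 287 and finishes at 287 + 70 = minute 357.
All tasks are finished once the last one completes. Finish times: A at 65, B at 30, C at 150, D at 195, E at 215, F at 287, G at 357. The latest is minute 357.

357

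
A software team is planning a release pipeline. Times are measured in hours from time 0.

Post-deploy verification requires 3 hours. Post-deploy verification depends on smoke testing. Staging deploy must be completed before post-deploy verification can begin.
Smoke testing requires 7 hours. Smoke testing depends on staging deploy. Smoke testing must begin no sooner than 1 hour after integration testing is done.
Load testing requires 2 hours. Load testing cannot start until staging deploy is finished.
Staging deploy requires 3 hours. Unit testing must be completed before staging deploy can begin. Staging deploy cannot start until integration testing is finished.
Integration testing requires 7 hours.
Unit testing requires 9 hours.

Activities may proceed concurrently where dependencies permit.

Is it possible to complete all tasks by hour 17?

Integration testing has no prerequisites, so it starts at hour 0 and finishes at hour 7.
Unit testing can start immediately at hour 0; it finishes at hour 9.
Staging deploy needs all of unit testing (finishes hour 9); integration testing (finishes hour 7). That puts its earliest start at hour 9; it finishes at 9 + 3 = hour 12.
Load testing waits on staging deploy (finishes hour 12), so it starts at hour 12 and finishes at 12 + 2 = hour 14.
Smoke testing needs all of staging deploy (finishes hour 12); integration testing (finishes hour 7, plus 1-hour gap → hour 8). That puts its earliest start at hour 12; it finishes at 12 + 7 = hour 19.
For post-deploy verification: smoke testing (finishes hour 19); staging deploy (finishes hour 12). Taking the maximum gives a start of hour 19, and it finishes at 19 + 3 = hour 22.
The earliest everything can be done is hour 22, which is after the deadline of 17, so it is not possible.

No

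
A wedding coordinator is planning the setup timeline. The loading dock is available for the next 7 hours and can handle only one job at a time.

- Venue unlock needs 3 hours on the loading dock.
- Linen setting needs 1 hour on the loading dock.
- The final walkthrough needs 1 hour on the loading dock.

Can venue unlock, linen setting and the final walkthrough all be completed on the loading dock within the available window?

Running back to back, the jobs need 3 + 1 + 1 = 5 hours on the loading dock.
Since 5 ≤ 7, they fit within the window.

Yes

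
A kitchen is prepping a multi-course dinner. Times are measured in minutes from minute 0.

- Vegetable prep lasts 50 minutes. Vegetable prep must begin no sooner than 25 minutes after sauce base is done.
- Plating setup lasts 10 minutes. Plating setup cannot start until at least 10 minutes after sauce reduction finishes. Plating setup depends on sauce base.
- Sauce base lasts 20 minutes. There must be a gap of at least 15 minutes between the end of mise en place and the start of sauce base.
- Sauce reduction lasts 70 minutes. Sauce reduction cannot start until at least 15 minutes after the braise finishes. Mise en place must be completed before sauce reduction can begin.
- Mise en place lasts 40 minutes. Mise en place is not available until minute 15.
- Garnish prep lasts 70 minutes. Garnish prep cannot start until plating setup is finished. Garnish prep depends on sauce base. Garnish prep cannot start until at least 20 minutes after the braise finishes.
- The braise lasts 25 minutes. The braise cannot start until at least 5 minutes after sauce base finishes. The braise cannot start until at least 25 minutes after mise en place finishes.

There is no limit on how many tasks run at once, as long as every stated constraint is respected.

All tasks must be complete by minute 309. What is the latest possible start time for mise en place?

29

Nothing follows garnish prep; the deadline of minute 309 is its only limit. It must start by 309 − 70 = minute 239.
Plating setup feeds into garnish prep (must start by minute 239); so plating setup must finish by minute 239 and therefore start by minute 229.
Sauce reduction must finish before plating setup (must start by minute 229, minus 10-minute gap → minute 219). With a 70-minute duration, sauce reduction must start by 219 − 70 = minute 149.
The braise must finish in time for sauce reduction (must start by minute 149, minus 15-minute gap → minute 134); garnish prep (must start by minute 239, minus 20-minute gap → minute 219). The tightest is minute 134, so the braise must start by 134 − 25 = minute 109.
Nothing follows vegetable prep; the deadline of minute 309 is its only limit. It must start by 309 − 50 = minute 259.
Sauce base must finish in time for the braise (must start by minute 109, minus 5-minute gap → minute 104); vegetable prep (must start by minute 259, minus 25-minute gap → minute 234); plating setup (must start by minute 229); garnish prep (must start by minute 239). The tightest is minute 104, so sauce base must start by 104 − 20 = minute 84.
For mise en place: sauce base (must start by minute 84, minus 15-minute gap → minute 69); the braise (must start by minute 109, minus 25-minute gap → minute 84); sauce reduction (must start by minute 149). The most restrictive is minute 69; with a 40-minute duration, mise en place must start by minute 29.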